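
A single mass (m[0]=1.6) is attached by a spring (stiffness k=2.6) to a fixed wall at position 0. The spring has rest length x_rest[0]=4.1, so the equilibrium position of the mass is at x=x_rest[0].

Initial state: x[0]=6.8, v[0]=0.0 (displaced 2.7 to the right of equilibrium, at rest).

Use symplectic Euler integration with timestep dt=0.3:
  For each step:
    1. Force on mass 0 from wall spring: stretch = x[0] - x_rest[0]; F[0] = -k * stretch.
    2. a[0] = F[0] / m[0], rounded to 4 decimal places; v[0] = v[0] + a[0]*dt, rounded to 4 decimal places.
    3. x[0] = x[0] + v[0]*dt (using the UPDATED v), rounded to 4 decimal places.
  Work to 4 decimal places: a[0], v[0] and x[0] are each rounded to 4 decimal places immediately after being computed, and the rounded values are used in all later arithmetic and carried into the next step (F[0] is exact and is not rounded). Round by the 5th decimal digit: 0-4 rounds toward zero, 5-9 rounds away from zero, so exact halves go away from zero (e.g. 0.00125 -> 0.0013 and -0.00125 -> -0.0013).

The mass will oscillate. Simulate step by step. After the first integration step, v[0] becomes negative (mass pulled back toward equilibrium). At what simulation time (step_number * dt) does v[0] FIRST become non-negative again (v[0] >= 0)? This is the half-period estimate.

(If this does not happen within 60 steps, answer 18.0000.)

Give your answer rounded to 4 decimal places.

Step 0: x=[6.8000] v=[0.0000]
Step 1: x=[6.4051] v=[-1.3163]
Step 2: x=[5.6731] v=[-2.4400]
Step 3: x=[4.7110] v=[-3.2069]
Step 4: x=[3.6596] v=[-3.5048]
Step 5: x=[2.6726] v=[-3.2901]
Step 6: x=[1.8943] v=[-2.5943]
Step 7: x=[1.4386] v=[-1.5190]
Step 8: x=[1.3721] v=[-0.2216]
Step 9: x=[1.7046] v=[1.1082]
First v>=0 after going negative at step 9, time=2.7000

Answer: 2.7000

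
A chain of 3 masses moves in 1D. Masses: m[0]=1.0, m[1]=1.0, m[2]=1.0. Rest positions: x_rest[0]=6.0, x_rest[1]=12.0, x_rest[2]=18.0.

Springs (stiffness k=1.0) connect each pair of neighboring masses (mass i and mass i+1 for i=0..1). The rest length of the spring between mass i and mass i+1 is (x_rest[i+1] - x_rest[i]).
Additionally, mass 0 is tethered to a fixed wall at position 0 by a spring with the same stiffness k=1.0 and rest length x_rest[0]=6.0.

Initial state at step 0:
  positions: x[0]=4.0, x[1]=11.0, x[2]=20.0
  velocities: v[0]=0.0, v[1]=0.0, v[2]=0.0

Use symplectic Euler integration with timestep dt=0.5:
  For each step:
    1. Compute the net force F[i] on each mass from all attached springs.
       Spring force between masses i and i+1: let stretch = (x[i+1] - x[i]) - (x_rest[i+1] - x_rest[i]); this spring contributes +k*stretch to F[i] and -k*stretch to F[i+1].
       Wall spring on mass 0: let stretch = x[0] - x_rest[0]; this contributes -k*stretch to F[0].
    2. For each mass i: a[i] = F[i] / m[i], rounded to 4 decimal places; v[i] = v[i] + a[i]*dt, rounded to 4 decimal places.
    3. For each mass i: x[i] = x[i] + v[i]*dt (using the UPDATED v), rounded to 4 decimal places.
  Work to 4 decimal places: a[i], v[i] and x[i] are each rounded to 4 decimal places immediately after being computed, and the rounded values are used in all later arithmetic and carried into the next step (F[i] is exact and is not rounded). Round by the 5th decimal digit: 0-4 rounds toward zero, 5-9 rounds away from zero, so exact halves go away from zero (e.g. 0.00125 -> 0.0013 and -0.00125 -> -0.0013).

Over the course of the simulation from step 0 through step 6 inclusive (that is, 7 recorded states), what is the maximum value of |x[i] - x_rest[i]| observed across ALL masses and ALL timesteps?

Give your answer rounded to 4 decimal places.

Step 0: x=[4.0000 11.0000 20.0000] v=[0.0000 0.0000 0.0000]
Step 1: x=[4.7500 11.5000 19.2500] v=[1.5000 1.0000 -1.5000]
Step 2: x=[6.0000 12.2500 18.0625] v=[2.5000 1.5000 -2.3750]
Step 3: x=[7.3125 12.8907 16.9219] v=[2.6250 1.2813 -2.2813]
Step 4: x=[8.1915 13.1446 16.2735] v=[1.7579 0.5078 -1.2969]
Step 5: x=[8.2609 12.9425 16.3429] v=[0.1387 -0.4043 0.1387]
Step 6: x=[7.4354 12.4201 17.0622] v=[-1.6510 -1.0449 1.4385]
Max displacement = 2.2609

Answer: 2.2609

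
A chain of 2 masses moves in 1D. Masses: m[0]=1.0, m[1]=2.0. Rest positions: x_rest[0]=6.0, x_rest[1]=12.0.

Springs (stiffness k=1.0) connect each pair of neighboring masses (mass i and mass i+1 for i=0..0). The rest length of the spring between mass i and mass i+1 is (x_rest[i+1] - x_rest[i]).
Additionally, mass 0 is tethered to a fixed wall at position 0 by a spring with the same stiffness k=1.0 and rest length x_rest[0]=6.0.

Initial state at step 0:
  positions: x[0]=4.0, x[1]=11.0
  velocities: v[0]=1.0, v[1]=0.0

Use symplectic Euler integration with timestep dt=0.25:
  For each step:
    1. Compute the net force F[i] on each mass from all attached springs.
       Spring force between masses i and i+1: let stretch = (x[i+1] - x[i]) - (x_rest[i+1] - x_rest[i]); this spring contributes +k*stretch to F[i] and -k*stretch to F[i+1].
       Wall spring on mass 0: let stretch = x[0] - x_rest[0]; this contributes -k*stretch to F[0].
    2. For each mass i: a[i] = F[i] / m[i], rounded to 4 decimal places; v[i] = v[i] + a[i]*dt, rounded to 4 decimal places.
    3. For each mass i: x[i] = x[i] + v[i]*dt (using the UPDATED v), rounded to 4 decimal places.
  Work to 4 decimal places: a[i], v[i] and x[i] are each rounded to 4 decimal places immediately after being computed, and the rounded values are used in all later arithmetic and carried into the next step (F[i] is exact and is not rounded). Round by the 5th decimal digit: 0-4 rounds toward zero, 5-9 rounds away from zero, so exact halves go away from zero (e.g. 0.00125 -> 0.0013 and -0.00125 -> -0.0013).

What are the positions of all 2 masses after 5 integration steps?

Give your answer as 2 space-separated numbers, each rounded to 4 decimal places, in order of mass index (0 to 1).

Step 0: x=[4.0000 11.0000] v=[1.0000 0.0000]
Step 1: x=[4.4375 10.9688] v=[1.7500 -0.1250]
Step 2: x=[5.0059 10.9210] v=[2.2735 -0.1914]
Step 3: x=[5.6311 10.8758] v=[2.5008 -0.1808]
Step 4: x=[6.2322 10.8542] v=[2.4042 -0.0864]
Step 5: x=[6.7326 10.8757] v=[2.0017 0.0859]

Answer: 6.7326 10.8757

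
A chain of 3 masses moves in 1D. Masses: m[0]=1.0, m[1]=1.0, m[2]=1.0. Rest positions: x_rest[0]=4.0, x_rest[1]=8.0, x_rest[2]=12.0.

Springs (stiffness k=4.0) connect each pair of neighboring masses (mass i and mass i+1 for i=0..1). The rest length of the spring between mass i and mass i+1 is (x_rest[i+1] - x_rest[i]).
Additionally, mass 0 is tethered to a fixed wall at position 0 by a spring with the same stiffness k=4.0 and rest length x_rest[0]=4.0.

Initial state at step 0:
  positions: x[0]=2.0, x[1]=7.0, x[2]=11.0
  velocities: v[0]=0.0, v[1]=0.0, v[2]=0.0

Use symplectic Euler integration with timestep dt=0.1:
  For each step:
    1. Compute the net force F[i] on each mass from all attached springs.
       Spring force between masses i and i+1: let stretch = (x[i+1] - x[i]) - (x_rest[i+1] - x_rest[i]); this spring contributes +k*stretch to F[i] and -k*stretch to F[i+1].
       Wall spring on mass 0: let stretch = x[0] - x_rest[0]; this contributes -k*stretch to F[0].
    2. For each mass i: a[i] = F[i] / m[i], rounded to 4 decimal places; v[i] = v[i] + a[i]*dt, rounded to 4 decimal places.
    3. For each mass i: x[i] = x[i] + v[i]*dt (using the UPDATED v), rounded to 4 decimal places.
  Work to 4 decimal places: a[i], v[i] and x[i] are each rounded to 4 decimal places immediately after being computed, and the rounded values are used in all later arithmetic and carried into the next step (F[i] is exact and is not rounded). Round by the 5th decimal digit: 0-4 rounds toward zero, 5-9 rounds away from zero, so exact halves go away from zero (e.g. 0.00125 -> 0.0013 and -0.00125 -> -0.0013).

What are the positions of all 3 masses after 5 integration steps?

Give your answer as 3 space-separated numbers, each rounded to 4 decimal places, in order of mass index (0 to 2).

Answer: 3.4408 6.6491 10.9542

Derivation:
Step 0: x=[2.0000 7.0000 11.0000] v=[0.0000 0.0000 0.0000]
Step 1: x=[2.1200 6.9600 11.0000] v=[1.2000 -0.4000 0.0000]
Step 2: x=[2.3488 6.8880 10.9984] v=[2.2880 -0.7200 -0.0160]
Step 3: x=[2.6652 6.7989 10.9924] v=[3.1642 -0.8915 -0.0602]
Step 4: x=[3.0404 6.7121 10.9786] v=[3.7516 -0.8676 -0.1376]
Step 5: x=[3.4408 6.6491 10.9542] v=[4.0041 -0.6297 -0.2442]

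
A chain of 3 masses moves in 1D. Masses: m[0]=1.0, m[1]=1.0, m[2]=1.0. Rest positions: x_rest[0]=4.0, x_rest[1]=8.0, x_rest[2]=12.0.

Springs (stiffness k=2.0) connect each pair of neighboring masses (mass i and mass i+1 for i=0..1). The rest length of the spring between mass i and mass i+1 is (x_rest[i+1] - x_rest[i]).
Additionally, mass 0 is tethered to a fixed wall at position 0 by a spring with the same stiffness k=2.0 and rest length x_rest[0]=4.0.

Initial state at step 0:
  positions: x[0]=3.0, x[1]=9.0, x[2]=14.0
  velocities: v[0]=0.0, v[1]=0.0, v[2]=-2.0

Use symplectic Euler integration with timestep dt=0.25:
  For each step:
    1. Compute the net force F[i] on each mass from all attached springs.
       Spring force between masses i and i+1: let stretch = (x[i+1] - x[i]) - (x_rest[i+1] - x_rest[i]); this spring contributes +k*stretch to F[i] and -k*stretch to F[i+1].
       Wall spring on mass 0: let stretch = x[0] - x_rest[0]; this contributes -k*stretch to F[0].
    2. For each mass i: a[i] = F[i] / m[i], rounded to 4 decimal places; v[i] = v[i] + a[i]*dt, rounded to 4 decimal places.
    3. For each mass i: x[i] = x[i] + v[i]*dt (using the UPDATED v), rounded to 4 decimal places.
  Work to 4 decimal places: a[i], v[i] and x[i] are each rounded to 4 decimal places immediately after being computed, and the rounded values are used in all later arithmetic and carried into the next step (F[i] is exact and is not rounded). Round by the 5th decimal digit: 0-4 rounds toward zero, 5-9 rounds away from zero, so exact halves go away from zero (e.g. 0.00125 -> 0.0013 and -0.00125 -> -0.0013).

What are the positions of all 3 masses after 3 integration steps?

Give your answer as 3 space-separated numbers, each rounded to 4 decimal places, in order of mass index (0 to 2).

Answer: 4.7305 8.3066 11.9922

Derivation:
Step 0: x=[3.0000 9.0000 14.0000] v=[0.0000 0.0000 -2.0000]
Step 1: x=[3.3750 8.8750 13.3750] v=[1.5000 -0.5000 -2.5000]
Step 2: x=[4.0156 8.6250 12.6875] v=[2.5625 -1.0000 -2.7500]
Step 3: x=[4.7305 8.3066 11.9922] v=[2.8594 -1.2735 -2.7813]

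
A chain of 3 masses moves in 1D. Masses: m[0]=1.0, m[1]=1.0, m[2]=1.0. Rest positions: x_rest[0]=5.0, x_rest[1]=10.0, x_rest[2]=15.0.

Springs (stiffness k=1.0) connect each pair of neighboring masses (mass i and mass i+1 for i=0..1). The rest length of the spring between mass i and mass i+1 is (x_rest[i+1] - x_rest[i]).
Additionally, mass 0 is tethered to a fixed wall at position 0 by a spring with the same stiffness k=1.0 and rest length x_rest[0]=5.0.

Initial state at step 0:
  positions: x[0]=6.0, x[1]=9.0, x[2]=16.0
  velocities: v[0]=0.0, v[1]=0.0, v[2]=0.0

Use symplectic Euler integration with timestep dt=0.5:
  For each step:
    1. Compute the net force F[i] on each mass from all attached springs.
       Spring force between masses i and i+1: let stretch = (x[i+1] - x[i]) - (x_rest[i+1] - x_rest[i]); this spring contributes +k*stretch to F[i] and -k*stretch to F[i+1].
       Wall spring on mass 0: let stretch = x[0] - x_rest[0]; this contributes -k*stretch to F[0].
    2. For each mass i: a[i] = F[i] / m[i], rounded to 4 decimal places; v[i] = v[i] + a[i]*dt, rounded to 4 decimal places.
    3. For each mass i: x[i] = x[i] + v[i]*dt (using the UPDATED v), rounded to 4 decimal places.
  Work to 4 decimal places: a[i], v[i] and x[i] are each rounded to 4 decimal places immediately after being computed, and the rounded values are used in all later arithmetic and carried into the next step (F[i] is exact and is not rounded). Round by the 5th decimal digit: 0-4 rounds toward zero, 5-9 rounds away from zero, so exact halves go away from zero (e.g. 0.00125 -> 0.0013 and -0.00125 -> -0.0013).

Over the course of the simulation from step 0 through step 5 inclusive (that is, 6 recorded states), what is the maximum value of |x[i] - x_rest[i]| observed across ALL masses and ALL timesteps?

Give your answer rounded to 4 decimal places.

Answer: 1.5938

Derivation:
Step 0: x=[6.0000 9.0000 16.0000] v=[0.0000 0.0000 0.0000]
Step 1: x=[5.2500 10.0000 15.5000] v=[-1.5000 2.0000 -1.0000]
Step 2: x=[4.3750 11.1875 14.8750] v=[-1.7500 2.3750 -1.2500]
Step 3: x=[4.1094 11.5938 14.5781] v=[-0.5313 0.8125 -0.5938]
Step 4: x=[4.6875 10.8750 14.7852] v=[1.1562 -1.4376 0.4141]
Step 5: x=[5.6406 9.5869 15.2647] v=[1.9062 -2.5763 0.9590]
Max displacement = 1.5938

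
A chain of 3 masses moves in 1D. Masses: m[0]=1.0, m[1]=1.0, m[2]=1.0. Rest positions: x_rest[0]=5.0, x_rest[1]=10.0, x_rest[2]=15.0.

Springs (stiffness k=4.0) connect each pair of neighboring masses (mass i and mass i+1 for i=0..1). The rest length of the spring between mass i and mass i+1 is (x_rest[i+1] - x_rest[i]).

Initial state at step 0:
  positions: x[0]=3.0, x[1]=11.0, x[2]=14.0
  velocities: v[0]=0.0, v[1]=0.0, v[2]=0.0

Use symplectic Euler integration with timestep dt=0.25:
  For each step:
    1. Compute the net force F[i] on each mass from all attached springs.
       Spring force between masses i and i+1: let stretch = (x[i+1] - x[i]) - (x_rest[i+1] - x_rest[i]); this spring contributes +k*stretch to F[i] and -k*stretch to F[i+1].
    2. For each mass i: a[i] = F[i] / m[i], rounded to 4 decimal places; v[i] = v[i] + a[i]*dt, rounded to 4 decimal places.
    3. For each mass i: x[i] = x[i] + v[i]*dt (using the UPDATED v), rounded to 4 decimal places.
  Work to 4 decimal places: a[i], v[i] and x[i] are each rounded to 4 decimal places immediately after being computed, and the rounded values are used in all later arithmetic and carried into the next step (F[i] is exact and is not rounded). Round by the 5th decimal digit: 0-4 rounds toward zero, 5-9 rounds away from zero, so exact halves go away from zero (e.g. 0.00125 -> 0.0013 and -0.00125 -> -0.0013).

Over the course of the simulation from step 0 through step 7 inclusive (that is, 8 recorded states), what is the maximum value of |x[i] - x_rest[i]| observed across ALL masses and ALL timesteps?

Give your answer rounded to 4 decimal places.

Answer: 2.5156

Derivation:
Step 0: x=[3.0000 11.0000 14.0000] v=[0.0000 0.0000 0.0000]
Step 1: x=[3.7500 9.7500 14.5000] v=[3.0000 -5.0000 2.0000]
Step 2: x=[4.7500 8.1875 15.0625] v=[4.0000 -6.2500 2.2500]
Step 3: x=[5.3594 7.4844 15.1563] v=[2.4375 -2.8125 0.3750]
Step 4: x=[5.2500 8.1680 14.5821] v=[-0.4375 2.7344 -2.2969]
Step 5: x=[4.6201 9.7256 13.6544] v=[-2.5195 6.2305 -3.7110]
Step 6: x=[4.0166 10.9891 12.9945] v=[-2.4140 5.0538 -2.6398]
Step 7: x=[3.9062 11.0108 13.0832] v=[-0.4415 0.0867 0.3548]
Max displacement = 2.5156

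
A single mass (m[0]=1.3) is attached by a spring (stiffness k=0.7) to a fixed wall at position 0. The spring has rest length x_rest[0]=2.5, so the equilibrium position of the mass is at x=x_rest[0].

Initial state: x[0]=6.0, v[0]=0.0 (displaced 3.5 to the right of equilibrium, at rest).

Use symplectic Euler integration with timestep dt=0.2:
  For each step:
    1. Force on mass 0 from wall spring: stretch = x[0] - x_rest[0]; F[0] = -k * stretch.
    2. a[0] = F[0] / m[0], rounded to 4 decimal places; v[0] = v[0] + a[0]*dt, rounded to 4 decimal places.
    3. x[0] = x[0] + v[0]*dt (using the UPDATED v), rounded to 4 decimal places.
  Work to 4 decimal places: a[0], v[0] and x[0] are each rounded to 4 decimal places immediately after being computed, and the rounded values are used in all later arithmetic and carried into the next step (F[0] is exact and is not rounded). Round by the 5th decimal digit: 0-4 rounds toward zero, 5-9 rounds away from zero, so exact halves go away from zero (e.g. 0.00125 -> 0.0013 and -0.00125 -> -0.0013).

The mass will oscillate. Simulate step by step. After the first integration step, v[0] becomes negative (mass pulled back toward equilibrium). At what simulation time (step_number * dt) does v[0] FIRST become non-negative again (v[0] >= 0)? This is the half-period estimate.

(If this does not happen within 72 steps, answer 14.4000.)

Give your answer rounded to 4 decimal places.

Step 0: x=[6.0000] v=[0.0000]
Step 1: x=[5.9246] v=[-0.3769]
Step 2: x=[5.7755] v=[-0.7457]
Step 3: x=[5.5558] v=[-1.0984]
Step 4: x=[5.2703] v=[-1.4275]
Step 5: x=[4.9251] v=[-1.7258]
Step 6: x=[4.5277] v=[-1.9870]
Step 7: x=[4.0866] v=[-2.2054]
Step 8: x=[3.6113] v=[-2.3763]
Step 9: x=[3.1121] v=[-2.4960]
Step 10: x=[2.5997] v=[-2.5619]
Step 11: x=[2.0852] v=[-2.5726]
Step 12: x=[1.5796] v=[-2.5279]
Step 13: x=[1.0938] v=[-2.4288]
Step 14: x=[0.6383] v=[-2.2774]
Step 15: x=[0.2229] v=[-2.0769]
Step 16: x=[-0.1434] v=[-1.8317]
Step 17: x=[-0.4528] v=[-1.5470]
Step 18: x=[-0.6986] v=[-1.2290]
Step 19: x=[-0.8755] v=[-0.8845]
Step 20: x=[-0.9797] v=[-0.5210]
Step 21: x=[-1.0090] v=[-0.1463]
Step 22: x=[-0.9627] v=[0.2316]
First v>=0 after going negative at step 22, time=4.4000

Answer: 4.4000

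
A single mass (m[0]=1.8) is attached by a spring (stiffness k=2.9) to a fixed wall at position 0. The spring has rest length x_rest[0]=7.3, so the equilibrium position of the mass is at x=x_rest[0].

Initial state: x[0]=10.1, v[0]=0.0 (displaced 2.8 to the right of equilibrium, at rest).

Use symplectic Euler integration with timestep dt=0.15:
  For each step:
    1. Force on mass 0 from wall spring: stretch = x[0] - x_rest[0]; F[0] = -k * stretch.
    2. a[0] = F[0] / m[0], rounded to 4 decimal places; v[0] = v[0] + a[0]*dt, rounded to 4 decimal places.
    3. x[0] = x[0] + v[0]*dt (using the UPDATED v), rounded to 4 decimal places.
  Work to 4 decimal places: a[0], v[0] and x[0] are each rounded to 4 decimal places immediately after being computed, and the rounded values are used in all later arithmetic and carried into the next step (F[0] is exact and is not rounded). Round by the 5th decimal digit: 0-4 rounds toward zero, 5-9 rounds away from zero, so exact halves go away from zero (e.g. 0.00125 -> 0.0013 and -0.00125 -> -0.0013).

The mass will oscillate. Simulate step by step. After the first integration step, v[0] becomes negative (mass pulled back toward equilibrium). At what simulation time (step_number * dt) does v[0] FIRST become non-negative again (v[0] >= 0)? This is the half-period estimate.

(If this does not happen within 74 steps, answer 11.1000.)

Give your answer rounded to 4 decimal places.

Step 0: x=[10.1000] v=[0.0000]
Step 1: x=[9.9985] v=[-0.6767]
Step 2: x=[9.7992] v=[-1.3288]
Step 3: x=[9.5093] v=[-1.9328]
Step 4: x=[9.1393] v=[-2.4667]
Step 5: x=[8.7026] v=[-2.9112]
Step 6: x=[8.2151] v=[-3.2502]
Step 7: x=[7.6944] v=[-3.4713]
Step 8: x=[7.1594] v=[-3.5666]
Step 9: x=[6.6295] v=[-3.5326]
Step 10: x=[6.1239] v=[-3.3706]
Step 11: x=[5.6609] v=[-3.0864]
Step 12: x=[5.2574] v=[-2.6903]
Step 13: x=[4.9279] v=[-2.1967]
Step 14: x=[4.6844] v=[-1.6234]
Step 15: x=[4.5357] v=[-0.9913]
Step 16: x=[4.4872] v=[-0.3233]
Step 17: x=[4.5407] v=[0.3565]
First v>=0 after going negative at step 17, time=2.5500

Answer: 2.5500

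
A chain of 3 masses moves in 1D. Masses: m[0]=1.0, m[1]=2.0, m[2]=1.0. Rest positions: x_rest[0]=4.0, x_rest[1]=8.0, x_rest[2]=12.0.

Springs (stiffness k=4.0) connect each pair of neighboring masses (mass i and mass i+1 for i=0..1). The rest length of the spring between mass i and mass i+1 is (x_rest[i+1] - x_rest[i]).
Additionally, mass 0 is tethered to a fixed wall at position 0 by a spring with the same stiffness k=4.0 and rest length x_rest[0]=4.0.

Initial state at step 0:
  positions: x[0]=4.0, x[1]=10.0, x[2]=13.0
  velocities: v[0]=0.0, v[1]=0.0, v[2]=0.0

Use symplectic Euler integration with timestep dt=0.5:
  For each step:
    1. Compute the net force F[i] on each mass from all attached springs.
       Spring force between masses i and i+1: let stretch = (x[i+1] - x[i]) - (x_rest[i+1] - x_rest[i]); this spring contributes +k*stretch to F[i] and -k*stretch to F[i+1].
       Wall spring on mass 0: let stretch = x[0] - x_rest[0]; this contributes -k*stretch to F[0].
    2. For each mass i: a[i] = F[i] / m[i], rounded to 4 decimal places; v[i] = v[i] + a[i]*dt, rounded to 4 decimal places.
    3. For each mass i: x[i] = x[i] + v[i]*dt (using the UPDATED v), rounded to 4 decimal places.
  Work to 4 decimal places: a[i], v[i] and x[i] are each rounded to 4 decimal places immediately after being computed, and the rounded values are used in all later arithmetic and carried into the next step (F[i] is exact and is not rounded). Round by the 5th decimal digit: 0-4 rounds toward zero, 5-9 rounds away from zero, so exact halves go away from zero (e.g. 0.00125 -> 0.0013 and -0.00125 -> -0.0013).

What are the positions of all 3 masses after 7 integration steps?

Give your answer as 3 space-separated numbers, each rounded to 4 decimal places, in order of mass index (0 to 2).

Step 0: x=[4.0000 10.0000 13.0000] v=[0.0000 0.0000 0.0000]
Step 1: x=[6.0000 8.5000 14.0000] v=[4.0000 -3.0000 2.0000]
Step 2: x=[4.5000 8.5000 13.5000] v=[-3.0000 0.0000 -1.0000]
Step 3: x=[2.5000 9.0000 12.0000] v=[-4.0000 1.0000 -3.0000]
Step 4: x=[4.5000 7.7500 11.5000] v=[4.0000 -2.5000 -1.0000]
Step 5: x=[5.2500 6.7500 11.2500] v=[1.5000 -2.0000 -0.5000]
Step 6: x=[2.2500 7.2500 10.5000] v=[-6.0000 1.0000 -1.5000]
Step 7: x=[2.0000 6.8750 10.5000] v=[-0.5000 -0.7500 0.0000]

Answer: 2.0000 6.8750 10.5000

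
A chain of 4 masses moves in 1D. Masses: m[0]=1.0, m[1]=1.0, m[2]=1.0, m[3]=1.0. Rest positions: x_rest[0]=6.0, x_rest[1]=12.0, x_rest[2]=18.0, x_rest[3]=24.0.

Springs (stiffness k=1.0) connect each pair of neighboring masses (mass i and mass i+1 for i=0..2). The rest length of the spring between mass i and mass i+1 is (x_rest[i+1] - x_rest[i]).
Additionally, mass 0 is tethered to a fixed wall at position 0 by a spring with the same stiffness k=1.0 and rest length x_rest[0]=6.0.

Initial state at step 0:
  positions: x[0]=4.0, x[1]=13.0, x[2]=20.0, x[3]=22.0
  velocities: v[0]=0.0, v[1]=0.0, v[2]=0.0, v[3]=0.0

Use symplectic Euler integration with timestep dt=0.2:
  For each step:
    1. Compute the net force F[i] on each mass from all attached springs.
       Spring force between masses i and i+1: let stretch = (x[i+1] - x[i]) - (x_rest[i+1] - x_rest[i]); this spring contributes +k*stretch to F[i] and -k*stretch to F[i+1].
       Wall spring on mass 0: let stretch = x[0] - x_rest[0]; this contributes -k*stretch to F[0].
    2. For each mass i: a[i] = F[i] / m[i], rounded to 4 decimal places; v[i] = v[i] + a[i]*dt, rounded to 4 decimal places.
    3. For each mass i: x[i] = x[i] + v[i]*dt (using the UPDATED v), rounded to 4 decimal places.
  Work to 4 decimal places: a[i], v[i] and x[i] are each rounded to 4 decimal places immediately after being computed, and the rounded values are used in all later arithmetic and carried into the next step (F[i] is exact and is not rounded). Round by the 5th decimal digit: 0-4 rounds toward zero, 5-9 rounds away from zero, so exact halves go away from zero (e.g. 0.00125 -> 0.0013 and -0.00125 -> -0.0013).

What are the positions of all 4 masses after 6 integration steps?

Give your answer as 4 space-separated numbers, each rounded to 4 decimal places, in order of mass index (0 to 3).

Answer: 6.9993 11.7267 16.9960 24.4592

Derivation:
Step 0: x=[4.0000 13.0000 20.0000 22.0000] v=[0.0000 0.0000 0.0000 0.0000]
Step 1: x=[4.2000 12.9200 19.8000 22.1600] v=[1.0000 -0.4000 -1.0000 0.8000]
Step 2: x=[4.5808 12.7664 19.4192 22.4656] v=[1.9040 -0.7680 -1.9040 1.5280]
Step 3: x=[5.1058 12.5515 18.8941 22.8893] v=[2.6250 -1.0746 -2.6253 2.1187]
Step 4: x=[5.7244 12.2925 18.2751 23.3932] v=[3.0930 -1.2952 -3.0948 2.5197]
Step 5: x=[6.3767 12.0100 17.6216 23.9324] v=[3.2617 -1.4123 -3.2677 2.6961]
Step 6: x=[6.9993 11.7267 16.9960 24.4592] v=[3.1130 -1.4166 -3.1279 2.6339]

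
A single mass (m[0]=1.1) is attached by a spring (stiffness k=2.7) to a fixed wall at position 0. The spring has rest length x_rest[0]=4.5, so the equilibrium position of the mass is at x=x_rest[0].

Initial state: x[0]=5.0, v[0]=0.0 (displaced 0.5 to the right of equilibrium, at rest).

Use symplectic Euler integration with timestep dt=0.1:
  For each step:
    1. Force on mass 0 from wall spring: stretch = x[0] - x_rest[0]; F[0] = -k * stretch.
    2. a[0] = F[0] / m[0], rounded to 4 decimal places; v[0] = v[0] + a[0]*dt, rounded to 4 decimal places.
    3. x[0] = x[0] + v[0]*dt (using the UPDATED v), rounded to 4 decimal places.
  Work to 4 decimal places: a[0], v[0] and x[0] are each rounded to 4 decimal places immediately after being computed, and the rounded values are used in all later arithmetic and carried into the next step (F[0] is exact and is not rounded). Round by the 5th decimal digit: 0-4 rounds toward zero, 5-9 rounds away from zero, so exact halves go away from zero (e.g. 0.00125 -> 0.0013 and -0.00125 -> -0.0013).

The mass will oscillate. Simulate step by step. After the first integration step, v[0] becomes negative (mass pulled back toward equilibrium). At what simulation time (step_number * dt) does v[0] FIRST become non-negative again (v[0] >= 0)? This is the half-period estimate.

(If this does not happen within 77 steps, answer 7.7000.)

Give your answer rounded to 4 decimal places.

Step 0: x=[5.0000] v=[0.0000]
Step 1: x=[4.9877] v=[-0.1227]
Step 2: x=[4.9635] v=[-0.2424]
Step 3: x=[4.9279] v=[-0.3562]
Step 4: x=[4.8818] v=[-0.4612]
Step 5: x=[4.8263] v=[-0.5549]
Step 6: x=[4.7628] v=[-0.6350]
Step 7: x=[4.6929] v=[-0.6995]
Step 8: x=[4.6182] v=[-0.7469]
Step 9: x=[4.5406] v=[-0.7759]
Step 10: x=[4.4620] v=[-0.7859]
Step 11: x=[4.3843] v=[-0.7766]
Step 12: x=[4.3095] v=[-0.7482]
Step 13: x=[4.2394] v=[-0.7014]
Step 14: x=[4.1757] v=[-0.6374]
Step 15: x=[4.1199] v=[-0.5578]
Step 16: x=[4.0735] v=[-0.4645]
Step 17: x=[4.0375] v=[-0.3598]
Step 18: x=[4.0129] v=[-0.2463]
Step 19: x=[4.0002] v=[-0.1267]
Step 20: x=[3.9998] v=[-0.0040]
Step 21: x=[4.0117] v=[0.1188]
First v>=0 after going negative at step 21, time=2.1000

Answer: 2.1000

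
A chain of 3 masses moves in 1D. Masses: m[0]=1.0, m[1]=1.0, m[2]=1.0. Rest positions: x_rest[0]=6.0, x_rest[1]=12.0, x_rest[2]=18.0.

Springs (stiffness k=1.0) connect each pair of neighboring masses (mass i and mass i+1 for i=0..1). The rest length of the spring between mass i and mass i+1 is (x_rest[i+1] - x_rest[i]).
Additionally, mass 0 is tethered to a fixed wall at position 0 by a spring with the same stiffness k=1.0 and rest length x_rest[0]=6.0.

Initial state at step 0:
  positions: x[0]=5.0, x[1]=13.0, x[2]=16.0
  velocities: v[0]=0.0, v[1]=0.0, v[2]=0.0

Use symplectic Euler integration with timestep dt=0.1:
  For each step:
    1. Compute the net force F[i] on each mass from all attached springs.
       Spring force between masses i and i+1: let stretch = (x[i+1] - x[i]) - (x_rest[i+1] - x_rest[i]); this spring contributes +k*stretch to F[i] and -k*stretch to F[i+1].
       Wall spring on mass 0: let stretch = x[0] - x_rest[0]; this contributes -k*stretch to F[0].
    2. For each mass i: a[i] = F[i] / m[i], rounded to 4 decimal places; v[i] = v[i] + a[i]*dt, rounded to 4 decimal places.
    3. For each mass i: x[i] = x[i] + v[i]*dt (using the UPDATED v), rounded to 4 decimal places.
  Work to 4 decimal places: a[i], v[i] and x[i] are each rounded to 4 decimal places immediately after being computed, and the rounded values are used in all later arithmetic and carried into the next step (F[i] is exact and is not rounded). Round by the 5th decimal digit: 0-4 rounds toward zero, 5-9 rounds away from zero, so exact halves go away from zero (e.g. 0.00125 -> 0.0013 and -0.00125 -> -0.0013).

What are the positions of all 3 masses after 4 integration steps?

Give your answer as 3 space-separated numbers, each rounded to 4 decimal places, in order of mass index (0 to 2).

Answer: 5.2837 12.5237 16.2881

Derivation:
Step 0: x=[5.0000 13.0000 16.0000] v=[0.0000 0.0000 0.0000]
Step 1: x=[5.0300 12.9500 16.0300] v=[0.3000 -0.5000 0.3000]
Step 2: x=[5.0889 12.8516 16.0892] v=[0.5890 -0.9840 0.5920]
Step 3: x=[5.1745 12.7080 16.1760] v=[0.8564 -1.4365 0.8682]
Step 4: x=[5.2837 12.5237 16.2881] v=[1.0923 -1.8431 1.1214]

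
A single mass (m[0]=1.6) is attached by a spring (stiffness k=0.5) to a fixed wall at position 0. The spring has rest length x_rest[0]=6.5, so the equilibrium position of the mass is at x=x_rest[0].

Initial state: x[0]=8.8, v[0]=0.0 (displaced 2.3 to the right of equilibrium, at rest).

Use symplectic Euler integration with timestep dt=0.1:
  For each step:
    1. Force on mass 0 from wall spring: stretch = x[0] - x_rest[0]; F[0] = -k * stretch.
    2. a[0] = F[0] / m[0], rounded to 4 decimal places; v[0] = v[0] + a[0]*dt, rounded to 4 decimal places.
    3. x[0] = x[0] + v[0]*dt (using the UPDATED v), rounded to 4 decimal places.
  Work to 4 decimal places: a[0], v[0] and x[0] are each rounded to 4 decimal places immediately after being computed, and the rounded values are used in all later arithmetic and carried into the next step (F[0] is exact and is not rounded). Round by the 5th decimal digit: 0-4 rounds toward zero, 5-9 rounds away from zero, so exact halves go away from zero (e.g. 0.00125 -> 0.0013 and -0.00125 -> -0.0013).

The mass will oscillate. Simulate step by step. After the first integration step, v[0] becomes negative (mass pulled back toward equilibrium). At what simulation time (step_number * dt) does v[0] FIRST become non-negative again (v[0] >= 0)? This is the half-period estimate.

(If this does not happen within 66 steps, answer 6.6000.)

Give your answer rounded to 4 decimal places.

Answer: 5.7000

Derivation:
Step 0: x=[8.8000] v=[0.0000]
Step 1: x=[8.7928] v=[-0.0719]
Step 2: x=[8.7784] v=[-0.1436]
Step 3: x=[8.7569] v=[-0.2148]
Step 4: x=[8.7284] v=[-0.2853]
Step 5: x=[8.6929] v=[-0.3549]
Step 6: x=[8.6506] v=[-0.4234]
Step 7: x=[8.6015] v=[-0.4906]
Step 8: x=[8.5459] v=[-0.5563]
Step 9: x=[8.4839] v=[-0.6202]
Step 10: x=[8.4157] v=[-0.6822]
Step 11: x=[8.3415] v=[-0.7421]
Step 12: x=[8.2615] v=[-0.7997]
Step 13: x=[8.1760] v=[-0.8548]
Step 14: x=[8.0853] v=[-0.9072]
Step 15: x=[7.9896] v=[-0.9567]
Step 16: x=[7.8893] v=[-1.0033]
Step 17: x=[7.7846] v=[-1.0467]
Step 18: x=[7.6759] v=[-1.0868]
Step 19: x=[7.5635] v=[-1.1236]
Step 20: x=[7.4478] v=[-1.1568]
Step 21: x=[7.3292] v=[-1.1864]
Step 22: x=[7.2080] v=[-1.2123]
Step 23: x=[7.0846] v=[-1.2344]
Step 24: x=[6.9593] v=[-1.2527]
Step 25: x=[6.8326] v=[-1.2671]
Step 26: x=[6.7049] v=[-1.2775]
Step 27: x=[6.5765] v=[-1.2839]
Step 28: x=[6.4479] v=[-1.2863]
Step 29: x=[6.3194] v=[-1.2847]
Step 30: x=[6.1915] v=[-1.2791]
Step 31: x=[6.0646] v=[-1.2695]
Step 32: x=[5.9390] v=[-1.2559]
Step 33: x=[5.8152] v=[-1.2384]
Step 34: x=[5.6935] v=[-1.2170]
Step 35: x=[5.5743] v=[-1.1918]
Step 36: x=[5.4580] v=[-1.1629]
Step 37: x=[5.3450] v=[-1.1303]
Step 38: x=[5.2356] v=[-1.0942]
Step 39: x=[5.1301] v=[-1.0547]
Step 40: x=[5.0289] v=[-1.0119]
Step 41: x=[4.9323] v=[-0.9659]
Step 42: x=[4.8406] v=[-0.9169]
Step 43: x=[4.7541] v=[-0.8650]
Step 44: x=[4.6731] v=[-0.8104]
Step 45: x=[4.5978] v=[-0.7533]
Step 46: x=[4.5284] v=[-0.6939]
Step 47: x=[4.4652] v=[-0.6323]
Step 48: x=[4.4083] v=[-0.5687]
Step 49: x=[4.3580] v=[-0.5033]
Step 50: x=[4.3144] v=[-0.4364]
Step 51: x=[4.2776] v=[-0.3681]
Step 52: x=[4.2477] v=[-0.2987]
Step 53: x=[4.2249] v=[-0.2283]
Step 54: x=[4.2092] v=[-0.1572]
Step 55: x=[4.2006] v=[-0.0856]
Step 56: x=[4.1992] v=[-0.0137]
Step 57: x=[4.2050] v=[0.0582]
First v>=0 after going negative at step 57, time=5.7000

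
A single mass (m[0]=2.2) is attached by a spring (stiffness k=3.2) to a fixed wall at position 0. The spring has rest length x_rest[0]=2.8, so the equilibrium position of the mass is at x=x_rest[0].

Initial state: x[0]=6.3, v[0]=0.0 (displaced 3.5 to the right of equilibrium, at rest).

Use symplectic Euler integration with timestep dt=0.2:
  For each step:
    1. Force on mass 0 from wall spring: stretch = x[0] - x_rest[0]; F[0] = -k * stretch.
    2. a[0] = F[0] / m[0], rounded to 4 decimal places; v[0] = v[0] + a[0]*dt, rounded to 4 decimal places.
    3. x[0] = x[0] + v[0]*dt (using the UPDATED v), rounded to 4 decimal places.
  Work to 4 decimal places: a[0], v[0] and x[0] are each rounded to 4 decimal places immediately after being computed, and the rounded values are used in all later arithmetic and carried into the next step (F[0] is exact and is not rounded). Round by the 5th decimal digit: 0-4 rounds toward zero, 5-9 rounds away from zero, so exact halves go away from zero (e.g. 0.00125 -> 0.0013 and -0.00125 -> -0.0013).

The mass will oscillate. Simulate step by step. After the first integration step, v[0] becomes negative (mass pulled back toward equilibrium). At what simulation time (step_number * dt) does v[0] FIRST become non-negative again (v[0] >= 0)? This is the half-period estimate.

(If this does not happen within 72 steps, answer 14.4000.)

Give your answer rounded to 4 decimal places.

Step 0: x=[6.3000] v=[0.0000]
Step 1: x=[6.0964] v=[-1.0182]
Step 2: x=[5.7010] v=[-1.9772]
Step 3: x=[5.1368] v=[-2.8211]
Step 4: x=[4.4366] v=[-3.5009]
Step 5: x=[3.6412] v=[-3.9770]
Step 6: x=[2.7969] v=[-4.2217]
Step 7: x=[1.9527] v=[-4.2208]
Step 8: x=[1.1578] v=[-3.9743]
Step 9: x=[0.4585] v=[-3.4966]
Step 10: x=[-0.1046] v=[-2.8154]
Step 11: x=[-0.4987] v=[-1.9704]
Step 12: x=[-0.7009] v=[-1.0108]
Step 13: x=[-0.6994] v=[0.0076]
First v>=0 after going negative at step 13, time=2.6000

Answer: 2.6000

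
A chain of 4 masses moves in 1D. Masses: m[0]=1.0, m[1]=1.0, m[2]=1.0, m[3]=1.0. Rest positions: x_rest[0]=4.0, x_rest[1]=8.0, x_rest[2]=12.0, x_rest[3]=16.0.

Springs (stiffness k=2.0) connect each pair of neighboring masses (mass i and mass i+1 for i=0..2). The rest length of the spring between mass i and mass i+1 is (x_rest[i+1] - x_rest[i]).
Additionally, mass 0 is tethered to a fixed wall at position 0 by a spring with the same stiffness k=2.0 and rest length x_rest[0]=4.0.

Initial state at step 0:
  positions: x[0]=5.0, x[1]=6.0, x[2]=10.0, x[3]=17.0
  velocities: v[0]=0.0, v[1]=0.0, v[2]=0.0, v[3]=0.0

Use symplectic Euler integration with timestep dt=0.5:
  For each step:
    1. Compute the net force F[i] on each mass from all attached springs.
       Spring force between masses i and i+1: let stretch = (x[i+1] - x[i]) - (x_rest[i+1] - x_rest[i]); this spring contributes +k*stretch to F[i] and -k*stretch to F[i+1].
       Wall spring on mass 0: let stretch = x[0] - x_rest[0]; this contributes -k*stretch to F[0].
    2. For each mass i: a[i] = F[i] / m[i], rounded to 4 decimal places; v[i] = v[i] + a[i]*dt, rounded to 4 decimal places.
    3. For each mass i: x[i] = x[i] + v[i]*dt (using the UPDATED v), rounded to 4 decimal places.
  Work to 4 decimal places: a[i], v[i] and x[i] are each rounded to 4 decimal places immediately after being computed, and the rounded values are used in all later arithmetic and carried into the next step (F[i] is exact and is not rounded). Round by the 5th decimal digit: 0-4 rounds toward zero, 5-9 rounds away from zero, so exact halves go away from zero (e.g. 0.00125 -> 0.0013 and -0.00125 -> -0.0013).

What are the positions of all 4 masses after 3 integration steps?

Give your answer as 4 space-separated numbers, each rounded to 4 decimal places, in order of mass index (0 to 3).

Answer: 3.1250 8.6250 12.8750 14.0000

Derivation:
Step 0: x=[5.0000 6.0000 10.0000 17.0000] v=[0.0000 0.0000 0.0000 0.0000]
Step 1: x=[3.0000 7.5000 11.5000 15.5000] v=[-4.0000 3.0000 3.0000 -3.0000]
Step 2: x=[1.7500 8.7500 13.0000 14.0000] v=[-2.5000 2.5000 3.0000 -3.0000]
Step 3: x=[3.1250 8.6250 12.8750 14.0000] v=[2.7500 -0.2500 -0.2500 0.0000]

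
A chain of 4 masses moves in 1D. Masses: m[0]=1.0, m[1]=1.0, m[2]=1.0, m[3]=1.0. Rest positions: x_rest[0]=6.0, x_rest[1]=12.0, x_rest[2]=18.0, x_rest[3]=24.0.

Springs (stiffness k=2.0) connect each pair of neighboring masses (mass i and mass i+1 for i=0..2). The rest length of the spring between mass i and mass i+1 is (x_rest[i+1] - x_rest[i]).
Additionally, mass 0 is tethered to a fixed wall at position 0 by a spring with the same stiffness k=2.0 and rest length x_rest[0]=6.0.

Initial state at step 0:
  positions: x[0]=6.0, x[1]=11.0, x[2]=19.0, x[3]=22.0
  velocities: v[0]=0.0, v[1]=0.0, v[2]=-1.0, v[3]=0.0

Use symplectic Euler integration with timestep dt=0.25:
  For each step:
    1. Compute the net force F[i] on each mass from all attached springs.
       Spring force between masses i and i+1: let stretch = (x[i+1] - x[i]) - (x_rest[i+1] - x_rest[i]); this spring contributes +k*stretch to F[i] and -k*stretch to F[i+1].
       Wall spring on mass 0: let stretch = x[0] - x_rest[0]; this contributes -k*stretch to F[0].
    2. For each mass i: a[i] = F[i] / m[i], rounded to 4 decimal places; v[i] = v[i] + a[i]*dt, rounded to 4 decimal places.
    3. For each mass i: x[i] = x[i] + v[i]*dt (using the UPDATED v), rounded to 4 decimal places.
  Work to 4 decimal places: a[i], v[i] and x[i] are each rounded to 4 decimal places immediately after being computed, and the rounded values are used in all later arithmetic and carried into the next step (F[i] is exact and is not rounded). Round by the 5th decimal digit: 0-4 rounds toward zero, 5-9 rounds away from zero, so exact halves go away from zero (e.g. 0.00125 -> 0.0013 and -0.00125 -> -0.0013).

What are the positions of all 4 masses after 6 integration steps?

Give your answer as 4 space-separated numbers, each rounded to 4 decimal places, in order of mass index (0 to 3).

Answer: 5.9734 11.0707 16.2282 23.7288

Derivation:
Step 0: x=[6.0000 11.0000 19.0000 22.0000] v=[0.0000 0.0000 -1.0000 0.0000]
Step 1: x=[5.8750 11.3750 18.1250 22.3750] v=[-0.5000 1.5000 -3.5000 1.5000]
Step 2: x=[5.7031 11.9063 16.9375 22.9688] v=[-0.6875 2.1250 -4.7500 2.3750]
Step 3: x=[5.5937 12.2911 15.8750 23.5587] v=[-0.4375 1.5390 -4.2500 2.3594]
Step 4: x=[5.6223 12.2867 15.3250 23.9381] v=[0.1144 -0.0178 -2.2001 1.5176]
Step 5: x=[5.7812 11.8290 15.4718 23.9909] v=[0.6355 -1.8309 0.5873 0.2111]
Step 6: x=[5.9734 11.0707 16.2282 23.7288] v=[0.7688 -3.0334 3.0255 -1.0485]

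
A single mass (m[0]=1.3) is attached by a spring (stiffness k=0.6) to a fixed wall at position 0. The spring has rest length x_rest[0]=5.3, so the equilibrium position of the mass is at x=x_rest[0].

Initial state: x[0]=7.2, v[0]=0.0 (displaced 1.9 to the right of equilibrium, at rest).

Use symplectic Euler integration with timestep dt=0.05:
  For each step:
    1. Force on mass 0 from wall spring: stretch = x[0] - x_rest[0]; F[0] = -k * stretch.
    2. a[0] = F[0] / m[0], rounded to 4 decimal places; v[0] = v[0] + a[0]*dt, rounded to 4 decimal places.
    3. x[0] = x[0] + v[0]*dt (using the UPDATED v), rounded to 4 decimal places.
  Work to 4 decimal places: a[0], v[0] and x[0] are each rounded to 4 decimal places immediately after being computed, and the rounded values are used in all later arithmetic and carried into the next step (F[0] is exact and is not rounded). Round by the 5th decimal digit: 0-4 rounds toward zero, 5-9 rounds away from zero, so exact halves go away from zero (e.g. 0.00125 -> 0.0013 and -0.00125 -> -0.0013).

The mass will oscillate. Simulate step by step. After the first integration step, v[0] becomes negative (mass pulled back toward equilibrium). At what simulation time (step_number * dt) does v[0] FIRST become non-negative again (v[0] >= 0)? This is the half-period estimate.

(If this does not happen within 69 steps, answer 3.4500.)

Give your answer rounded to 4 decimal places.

Answer: 3.4500

Derivation:
Step 0: x=[7.2000] v=[0.0000]
Step 1: x=[7.1978] v=[-0.0438]
Step 2: x=[7.1934] v=[-0.0876]
Step 3: x=[7.1868] v=[-0.1313]
Step 4: x=[7.1781] v=[-0.1748]
Step 5: x=[7.1672] v=[-0.2181]
Step 6: x=[7.1541] v=[-0.2612]
Step 7: x=[7.1389] v=[-0.3040]
Step 8: x=[7.1216] v=[-0.3464]
Step 9: x=[7.1022] v=[-0.3884]
Step 10: x=[7.0807] v=[-0.4300]
Step 11: x=[7.0571] v=[-0.4711]
Step 12: x=[7.0315] v=[-0.5117]
Step 13: x=[7.0039] v=[-0.5517]
Step 14: x=[6.9744] v=[-0.5910]
Step 15: x=[6.9429] v=[-0.6296]
Step 16: x=[6.9095] v=[-0.6675]
Step 17: x=[6.8743] v=[-0.7046]
Step 18: x=[6.8373] v=[-0.7409]
Step 19: x=[6.7985] v=[-0.7764]
Step 20: x=[6.7580] v=[-0.8110]
Step 21: x=[6.7158] v=[-0.8446]
Step 22: x=[6.6719] v=[-0.8773]
Step 23: x=[6.6265] v=[-0.9090]
Step 24: x=[6.5795] v=[-0.9396]
Step 25: x=[6.5310] v=[-0.9691]
Step 26: x=[6.4811] v=[-0.9975]
Step 27: x=[6.4299] v=[-1.0248]
Step 28: x=[6.3774] v=[-1.0509]
Step 29: x=[6.3236] v=[-1.0758]
Step 30: x=[6.2686] v=[-1.0994]
Step 31: x=[6.2125] v=[-1.1218]
Step 32: x=[6.1554] v=[-1.1429]
Step 33: x=[6.0973] v=[-1.1626]
Step 34: x=[6.0383] v=[-1.1810]
Step 35: x=[5.9784] v=[-1.1980]
Step 36: x=[5.9177] v=[-1.2137]
Step 37: x=[5.8563] v=[-1.2280]
Step 38: x=[5.7943] v=[-1.2408]
Step 39: x=[5.7317] v=[-1.2522]
Step 40: x=[5.6686] v=[-1.2622]
Step 41: x=[5.6051] v=[-1.2707]
Step 42: x=[5.5412] v=[-1.2777]
Step 43: x=[5.4770] v=[-1.2833]
Step 44: x=[5.4126] v=[-1.2874]
Step 45: x=[5.3481] v=[-1.2900]
Step 46: x=[5.2835] v=[-1.2911]
Step 47: x=[5.2190] v=[-1.2907]
Step 48: x=[5.1546] v=[-1.2888]
Step 49: x=[5.0903] v=[-1.2854]
Step 50: x=[5.0263] v=[-1.2806]
Step 51: x=[4.9626] v=[-1.2743]
Step 52: x=[4.8993] v=[-1.2665]
Step 53: x=[4.8364] v=[-1.2573]
Step 54: x=[4.7741] v=[-1.2466]
Step 55: x=[4.7124] v=[-1.2345]
Step 56: x=[4.6514] v=[-1.2209]
Step 57: x=[4.5911] v=[-1.2059]
Step 58: x=[4.5316] v=[-1.1895]
Step 59: x=[4.4730] v=[-1.1718]
Step 60: x=[4.4154] v=[-1.1527]
Step 61: x=[4.3588] v=[-1.1323]
Step 62: x=[4.3033] v=[-1.1106]
Step 63: x=[4.2489] v=[-1.0876]
Step 64: x=[4.1957] v=[-1.0633]
Step 65: x=[4.1438] v=[-1.0378]
Step 66: x=[4.0932] v=[-1.0111]
Step 67: x=[4.0440] v=[-0.9833]
Step 68: x=[3.9963] v=[-0.9543]
Step 69: x=[3.9501] v=[-0.9242]
v[0] did not become non-negative within 69 steps; using fallback time=3.4500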